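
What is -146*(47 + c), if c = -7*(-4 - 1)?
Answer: -11972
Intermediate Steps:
c = 35 (c = -7*(-5) = 35)
-146*(47 + c) = -146*(47 + 35) = -146*82 = -11972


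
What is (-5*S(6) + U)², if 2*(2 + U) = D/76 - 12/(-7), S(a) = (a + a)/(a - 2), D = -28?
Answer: 18861649/70756 ≈ 266.57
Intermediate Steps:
S(a) = 2*a/(-2 + a) (S(a) = (2*a)/(-2 + a) = 2*a/(-2 + a))
U = -353/266 (U = -2 + (-28/76 - 12/(-7))/2 = -2 + (-28*1/76 - 12*(-⅐))/2 = -2 + (-7/19 + 12/7)/2 = -2 + (½)*(179/133) = -2 + 179/266 = -353/266 ≈ -1.3271)
(-5*S(6) + U)² = (-10*6/(-2 + 6) - 353/266)² = (-10*6/4 - 353/266)² = (-5*3 - 353/266)² = (-15 - 353/266)² = (-4343/266)² = 18861649/70756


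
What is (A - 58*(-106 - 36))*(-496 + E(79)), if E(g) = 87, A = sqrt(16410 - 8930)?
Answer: -3368524 - 818*sqrt(1870) ≈ -3.4039e+6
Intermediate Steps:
A = 2*sqrt(1870) (A = sqrt(7480) = 2*sqrt(1870) ≈ 86.487)
(A - 58*(-106 - 36))*(-496 + E(79)) = (2*sqrt(1870) - 58*(-106 - 36))*(-496 + 87) = (2*sqrt(1870) - 58*(-142))*(-409) = (2*sqrt(1870) + 8236)*(-409) = (8236 + 2*sqrt(1870))*(-409) = -3368524 - 818*sqrt(1870)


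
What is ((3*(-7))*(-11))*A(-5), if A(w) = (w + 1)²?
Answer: 3696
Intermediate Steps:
A(w) = (1 + w)²
((3*(-7))*(-11))*A(-5) = ((3*(-7))*(-11))*(1 - 5)² = -21*(-11)*(-4)² = 231*16 = 3696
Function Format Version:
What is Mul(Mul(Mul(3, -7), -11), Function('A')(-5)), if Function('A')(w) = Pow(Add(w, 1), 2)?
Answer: 3696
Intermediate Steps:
Function('A')(w) = Pow(Add(1, w), 2)
Mul(Mul(Mul(3, -7), -11), Function('A')(-5)) = Mul(Mul(Mul(3, -7), -11), Pow(Add(1, -5), 2)) = Mul(Mul(-21, -11), Pow(-4, 2)) = Mul(231, 16) = 3696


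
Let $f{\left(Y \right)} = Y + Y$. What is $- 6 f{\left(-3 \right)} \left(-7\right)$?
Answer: $-252$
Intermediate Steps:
$f{\left(Y \right)} = 2 Y$
$- 6 f{\left(-3 \right)} \left(-7\right) = - 6 \cdot 2 \left(-3\right) \left(-7\right) = \left(-6\right) \left(-6\right) \left(-7\right) = 36 \left(-7\right) = -252$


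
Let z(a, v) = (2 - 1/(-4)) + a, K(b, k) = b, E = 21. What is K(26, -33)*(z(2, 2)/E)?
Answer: 221/42 ≈ 5.2619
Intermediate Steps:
z(a, v) = 9/4 + a (z(a, v) = (2 - 1*(-1/4)) + a = (2 + 1/4) + a = 9/4 + a)
K(26, -33)*(z(2, 2)/E) = 26*((9/4 + 2)/21) = 26*((17/4)*(1/21)) = 26*(17/84) = 221/42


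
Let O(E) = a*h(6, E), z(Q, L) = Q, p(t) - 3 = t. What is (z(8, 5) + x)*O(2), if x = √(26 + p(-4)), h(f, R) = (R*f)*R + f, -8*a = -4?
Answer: 195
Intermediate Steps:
a = ½ (a = -⅛*(-4) = ½ ≈ 0.50000)
p(t) = 3 + t
h(f, R) = f + f*R² (h(f, R) = f*R² + f = f + f*R²)
x = 5 (x = √(26 + (3 - 4)) = √(26 - 1) = √25 = 5)
O(E) = 3 + 3*E² (O(E) = (6*(1 + E²))/2 = (6 + 6*E²)/2 = 3 + 3*E²)
(z(8, 5) + x)*O(2) = (8 + 5)*(3 + 3*2²) = 13*(3 + 3*4) = 13*(3 + 12) = 13*15 = 195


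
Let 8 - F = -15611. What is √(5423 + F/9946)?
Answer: 3*√59623813338/9946 ≈ 73.652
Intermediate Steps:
F = 15619 (F = 8 - 1*(-15611) = 8 + 15611 = 15619)
√(5423 + F/9946) = √(5423 + 15619/9946) = √(53952777/9946) = 3*√59623813338/9946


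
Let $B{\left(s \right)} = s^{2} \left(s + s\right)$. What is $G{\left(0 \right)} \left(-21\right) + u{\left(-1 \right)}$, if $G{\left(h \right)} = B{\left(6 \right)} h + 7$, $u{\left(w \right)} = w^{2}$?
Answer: $-146$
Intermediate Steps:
$B{\left(s \right)} = 2 s^{3}$ ($B{\left(s \right)} = s^{2} \cdot 2 s = 2 s^{3}$)
$G{\left(h \right)} = 7 + 432 h$ ($G{\left(h \right)} = 2 \cdot 6^{3} h + 7 = 2 \cdot 216 h + 7 = 432 h + 7 = 7 + 432 h$)
$G{\left(0 \right)} \left(-21\right) + u{\left(-1 \right)} = \left(7 + 432 \cdot 0\right) \left(-21\right) + \left(-1\right)^{2} = \left(7 + 0\right) \left(-21\right) + 1 = 7 \left(-21\right) + 1 = -147 + 1 = -146$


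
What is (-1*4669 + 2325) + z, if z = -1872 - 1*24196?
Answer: -28412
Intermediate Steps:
z = -26068 (z = -1872 - 24196 = -26068)
(-1*4669 + 2325) + z = (-1*4669 + 2325) - 26068 = (-4669 + 2325) - 26068 = -2344 - 26068 = -28412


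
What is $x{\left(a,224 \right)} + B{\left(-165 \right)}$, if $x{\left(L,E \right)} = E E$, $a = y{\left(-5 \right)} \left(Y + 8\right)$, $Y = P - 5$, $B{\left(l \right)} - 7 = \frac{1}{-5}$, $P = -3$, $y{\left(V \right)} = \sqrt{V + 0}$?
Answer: $\frac{250914}{5} \approx 50183.0$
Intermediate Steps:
$y{\left(V \right)} = \sqrt{V}$
$B{\left(l \right)} = \frac{34}{5}$ ($B{\left(l \right)} = 7 + \frac{1}{-5} = 7 - \frac{1}{5} = \frac{34}{5}$)
$Y = -8$ ($Y = -3 - 5 = -8$)
$a = 0$ ($a = \sqrt{-5} \left(-8 + 8\right) = i \sqrt{5} \cdot 0 = 0$)
$x{\left(L,E \right)} = E^{2}$
$x{\left(a,224 \right)} + B{\left(-165 \right)} = 224^{2} + \frac{34}{5} = 50176 + \frac{34}{5} = \frac{250914}{5}$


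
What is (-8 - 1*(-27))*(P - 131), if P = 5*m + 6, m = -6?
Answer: -2945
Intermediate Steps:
P = -24 (P = 5*(-6) + 6 = -30 + 6 = -24)
(-8 - 1*(-27))*(P - 131) = (-8 - 1*(-27))*(-24 - 131) = (-8 + 27)*(-155) = 19*(-155) = -2945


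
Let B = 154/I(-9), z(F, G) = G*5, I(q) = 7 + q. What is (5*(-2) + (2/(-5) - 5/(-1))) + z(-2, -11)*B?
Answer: 21148/5 ≈ 4229.6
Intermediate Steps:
z(F, G) = 5*G
B = -77 (B = 154/(7 - 9) = 154/(-2) = 154*(-1/2) = -77)
(5*(-2) + (2/(-5) - 5/(-1))) + z(-2, -11)*B = (5*(-2) + (2/(-5) - 5/(-1))) + (5*(-11))*(-77) = (-10 + (2*(-1/5) - 5*(-1))) - 55*(-77) = (-10 + (-2/5 + 5)) + 4235 = (-10 + 23/5) + 4235 = -27/5 + 4235 = 21148/5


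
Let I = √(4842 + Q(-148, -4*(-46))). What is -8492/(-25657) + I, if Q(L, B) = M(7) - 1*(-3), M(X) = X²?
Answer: 8492/25657 + √4894 ≈ 70.288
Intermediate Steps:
Q(L, B) = 52 (Q(L, B) = 7² - 1*(-3) = 49 + 3 = 52)
I = √4894 (I = √(4842 + 52) = √4894 ≈ 69.957)
-8492/(-25657) + I = -8492/(-25657) + √4894 = -8492*(-1/25657) + √4894 = 8492/25657 + √4894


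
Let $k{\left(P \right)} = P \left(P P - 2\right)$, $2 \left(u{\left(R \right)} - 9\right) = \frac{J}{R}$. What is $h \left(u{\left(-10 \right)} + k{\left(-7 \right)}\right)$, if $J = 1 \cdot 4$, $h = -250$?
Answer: $80050$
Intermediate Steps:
$J = 4$
$u{\left(R \right)} = 9 + \frac{2}{R}$ ($u{\left(R \right)} = 9 + \frac{4 \frac{1}{R}}{2} = 9 + \frac{2}{R}$)
$k{\left(P \right)} = P \left(-2 + P^{2}\right)$ ($k{\left(P \right)} = P \left(P^{2} - 2\right) = P \left(-2 + P^{2}\right)$)
$h \left(u{\left(-10 \right)} + k{\left(-7 \right)}\right) = - 250 \left(\left(9 + \frac{2}{-10}\right) - 7 \left(-2 + \left(-7\right)^{2}\right)\right) = - 250 \left(\left(9 + 2 \left(- \frac{1}{10}\right)\right) - 7 \left(-2 + 49\right)\right) = - 250 \left(\left(9 - \frac{1}{5}\right) - 329\right) = - 250 \left(\frac{44}{5} - 329\right) = \left(-250\right) \left(- \frac{1601}{5}\right) = 80050$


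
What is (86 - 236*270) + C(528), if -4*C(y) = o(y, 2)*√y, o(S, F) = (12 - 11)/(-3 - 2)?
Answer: -63634 + √33/5 ≈ -63633.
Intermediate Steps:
o(S, F) = -⅕ (o(S, F) = 1/(-5) = 1*(-⅕) = -⅕)
C(y) = √y/20 (C(y) = -(-1)*√y/20 = √y/20)
(86 - 236*270) + C(528) = (86 - 236*270) + √528/20 = (86 - 63720) + (4*√33)/20 = -63634 + √33/5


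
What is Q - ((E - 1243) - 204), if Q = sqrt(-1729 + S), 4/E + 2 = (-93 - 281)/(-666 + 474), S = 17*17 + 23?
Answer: 7619/5 + I*sqrt(1417) ≈ 1523.8 + 37.643*I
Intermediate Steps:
S = 312 (S = 289 + 23 = 312)
E = -384/5 (E = 4/(-2 + (-93 - 281)/(-666 + 474)) = 4/(-2 - 374/(-192)) = 4/(-2 - 374*(-1/192)) = 4/(-2 + 187/96) = 4/(-5/96) = 4*(-96/5) = -384/5 ≈ -76.800)
Q = I*sqrt(1417) (Q = sqrt(-1729 + 312) = sqrt(-1417) = I*sqrt(1417) ≈ 37.643*I)
Q - ((E - 1243) - 204) = I*sqrt(1417) - ((-384/5 - 1243) - 204) = I*sqrt(1417) - (-6599/5 - 204) = I*sqrt(1417) - 1*(-7619/5) = I*sqrt(1417) + 7619/5 = 7619/5 + I*sqrt(1417)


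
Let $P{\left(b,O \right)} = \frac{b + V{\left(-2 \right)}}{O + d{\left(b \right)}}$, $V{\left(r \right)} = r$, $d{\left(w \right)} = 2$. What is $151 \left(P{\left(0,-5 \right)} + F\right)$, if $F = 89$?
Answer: $\frac{40619}{3} \approx 13540.0$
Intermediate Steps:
$P{\left(b,O \right)} = \frac{-2 + b}{2 + O}$ ($P{\left(b,O \right)} = \frac{b - 2}{O + 2} = \frac{-2 + b}{2 + O}$)
$151 \left(P{\left(0,-5 \right)} + F\right) = 151 \left(\frac{-2 + 0}{2 - 5} + 89\right) = 151 \left(\frac{1}{-3} \left(-2\right) + 89\right) = 151 \left(\left(- \frac{1}{3}\right) \left(-2\right) + 89\right) = 151 \left(\frac{2}{3} + 89\right) = 151 \cdot \frac{269}{3} = \frac{40619}{3}$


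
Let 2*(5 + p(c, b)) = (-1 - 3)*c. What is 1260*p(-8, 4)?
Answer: 13860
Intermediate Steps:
p(c, b) = -5 - 2*c (p(c, b) = -5 + ((-1 - 3)*c)/2 = -5 + (-4*c)/2 = -5 - 2*c)
1260*p(-8, 4) = 1260*(-5 - 2*(-8)) = 1260*(-5 + 16) = 1260*11 = 13860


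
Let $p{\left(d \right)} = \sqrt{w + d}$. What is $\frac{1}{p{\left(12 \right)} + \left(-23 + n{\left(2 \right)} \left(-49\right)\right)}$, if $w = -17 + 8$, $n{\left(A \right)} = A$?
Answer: $- \frac{121}{14638} - \frac{\sqrt{3}}{14638} \approx -0.0083845$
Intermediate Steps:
$w = -9$
$p{\left(d \right)} = \sqrt{-9 + d}$
$\frac{1}{p{\left(12 \right)} + \left(-23 + n{\left(2 \right)} \left(-49\right)\right)} = \frac{1}{\sqrt{-9 + 12} + \left(-23 + 2 \left(-49\right)\right)} = \frac{1}{\sqrt{3} - 121} = \frac{1}{-121 + \sqrt{3}}$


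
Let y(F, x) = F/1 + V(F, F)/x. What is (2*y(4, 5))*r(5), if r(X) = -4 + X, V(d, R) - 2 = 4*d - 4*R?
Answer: 44/5 ≈ 8.8000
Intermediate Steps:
V(d, R) = 2 - 4*R + 4*d (V(d, R) = 2 + (4*d - 4*R) = 2 + (-4*R + 4*d) = 2 - 4*R + 4*d)
y(F, x) = F + 2/x (y(F, x) = F/1 + (2 - 4*F + 4*F)/x = F*1 + 2/x = F + 2/x)
(2*y(4, 5))*r(5) = (2*(4 + 2/5))*(-4 + 5) = (2*(4 + 2*(1/5)))*1 = (2*(4 + 2/5))*1 = (2*(22/5))*1 = (44/5)*1 = 44/5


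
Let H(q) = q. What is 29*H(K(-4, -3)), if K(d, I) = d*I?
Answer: 348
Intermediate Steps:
K(d, I) = I*d
29*H(K(-4, -3)) = 29*(-3*(-4)) = 29*12 = 348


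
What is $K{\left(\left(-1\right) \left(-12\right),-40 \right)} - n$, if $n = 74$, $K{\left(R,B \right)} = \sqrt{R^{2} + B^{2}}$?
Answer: $-74 + 4 \sqrt{109} \approx -32.239$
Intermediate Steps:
$K{\left(R,B \right)} = \sqrt{B^{2} + R^{2}}$
$K{\left(\left(-1\right) \left(-12\right),-40 \right)} - n = \sqrt{\left(-40\right)^{2} + \left(\left(-1\right) \left(-12\right)\right)^{2}} - 74 = \sqrt{1600 + 12^{2}} - 74 = \sqrt{1600 + 144} - 74 = \sqrt{1744} - 74 = 4 \sqrt{109} - 74 = -74 + 4 \sqrt{109}$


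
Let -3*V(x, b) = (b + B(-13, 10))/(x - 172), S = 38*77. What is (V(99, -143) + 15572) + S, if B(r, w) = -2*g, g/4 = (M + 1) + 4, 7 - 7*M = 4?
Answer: 9452043/511 ≈ 18497.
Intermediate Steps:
M = 3/7 (M = 1 - ⅐*4 = 1 - 4/7 = 3/7 ≈ 0.42857)
g = 152/7 (g = 4*((3/7 + 1) + 4) = 4*(10/7 + 4) = 4*(38/7) = 152/7 ≈ 21.714)
S = 2926
B(r, w) = -304/7 (B(r, w) = -2*152/7 = -304/7)
V(x, b) = -(-304/7 + b)/(3*(-172 + x)) (V(x, b) = -(b - 304/7)/(3*(x - 172)) = -(-304/7 + b)/(3*(-172 + x)))
(V(99, -143) + 15572) + S = ((304 - 7*(-143))/(21*(-172 + 99)) + 15572) + 2926 = ((1/21)*(304 + 1001)/(-73) + 15572) + 2926 = ((1/21)*(-1/73)*1305 + 15572) + 2926 = (-435/511 + 15572) + 2926 = 7956857/511 + 2926 = 9452043/511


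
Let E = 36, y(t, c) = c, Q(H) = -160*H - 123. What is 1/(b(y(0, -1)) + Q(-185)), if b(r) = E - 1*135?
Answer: 1/29378 ≈ 3.4039e-5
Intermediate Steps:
Q(H) = -123 - 160*H
b(r) = -99 (b(r) = 36 - 1*135 = 36 - 135 = -99)
1/(b(y(0, -1)) + Q(-185)) = 1/(-99 + (-123 - 160*(-185))) = 1/(-99 + (-123 + 29600)) = 1/(-99 + 29477) = 1/29378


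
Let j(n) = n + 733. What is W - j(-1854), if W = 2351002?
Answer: 2352123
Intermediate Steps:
j(n) = 733 + n
W - j(-1854) = 2351002 - (733 - 1854) = 2351002 - 1*(-1121) = 2351002 + 1121 = 2352123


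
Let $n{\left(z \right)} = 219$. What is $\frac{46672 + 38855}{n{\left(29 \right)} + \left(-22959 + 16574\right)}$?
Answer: $- \frac{85527}{6166} \approx -13.871$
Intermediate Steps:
$\frac{46672 + 38855}{n{\left(29 \right)} + \left(-22959 + 16574\right)} = \frac{46672 + 38855}{219 + \left(-22959 + 16574\right)} = \frac{85527}{219 - 6385} = \frac{85527}{-6166} = 85527 \left(- \frac{1}{6166}\right) = - \frac{85527}{6166}$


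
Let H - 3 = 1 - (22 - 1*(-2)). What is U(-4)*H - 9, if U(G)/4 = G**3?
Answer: 5111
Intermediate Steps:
H = -20 (H = 3 + (1 - (22 - 1*(-2))) = 3 + (1 - (22 + 2)) = 3 + (1 - 1*24) = 3 + (1 - 24) = 3 - 23 = -20)
U(G) = 4*G**3
U(-4)*H - 9 = (4*(-4)**3)*(-20) - 9 = (4*(-64))*(-20) - 9 = -256*(-20) - 9 = 5120 - 9 = 5111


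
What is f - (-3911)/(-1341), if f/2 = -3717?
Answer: -9972905/1341 ≈ -7436.9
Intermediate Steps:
f = -7434 (f = 2*(-3717) = -7434)
f - (-3911)/(-1341) = -7434 - (-3911)/(-1341) = -7434 - (-3911)*(-1)/1341 = -7434 - 1*3911/1341 = -7434 - 3911/1341 = -9972905/1341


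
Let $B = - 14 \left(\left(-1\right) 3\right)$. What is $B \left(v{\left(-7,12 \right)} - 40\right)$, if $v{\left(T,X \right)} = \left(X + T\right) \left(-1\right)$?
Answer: $-1890$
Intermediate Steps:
$v{\left(T,X \right)} = - T - X$ ($v{\left(T,X \right)} = \left(T + X\right) \left(-1\right) = - T - X$)
$B = 42$ ($B = \left(-14\right) \left(-3\right) = 42$)
$B \left(v{\left(-7,12 \right)} - 40\right) = 42 \left(\left(\left(-1\right) \left(-7\right) - 12\right) - 40\right) = 42 \left(\left(7 - 12\right) - 40\right) = 42 \left(-5 - 40\right) = 42 \left(-45\right) = -1890$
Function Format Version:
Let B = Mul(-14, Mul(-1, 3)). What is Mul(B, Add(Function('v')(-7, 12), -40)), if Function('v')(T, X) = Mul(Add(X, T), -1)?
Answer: -1890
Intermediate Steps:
Function('v')(T, X) = Add(Mul(-1, T), Mul(-1, X)) (Function('v')(T, X) = Mul(Add(T, X), -1) = Add(Mul(-1, T), Mul(-1, X)))
B = 42 (B = Mul(-14, -3) = 42)
Mul(B, Add(Function('v')(-7, 12), -40)) = Mul(42, Add(Add(Mul(-1, -7), Mul(-1, 12)), -40)) = Mul(42, Add(Add(7, -12), -40)) = Mul(42, Add(-5, -40)) = Mul(42, -45) = -1890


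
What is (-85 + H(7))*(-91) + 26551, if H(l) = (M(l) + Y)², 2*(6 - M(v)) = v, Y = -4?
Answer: 136325/4 ≈ 34081.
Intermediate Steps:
M(v) = 6 - v/2
H(l) = (2 - l/2)² (H(l) = ((6 - l/2) - 4)² = (2 - l/2)²)
(-85 + H(7))*(-91) + 26551 = (-85 + (-4 + 7)²/4)*(-91) + 26551 = (-85 + (¼)*3²)*(-91) + 26551 = (-85 + (¼)*9)*(-91) + 26551 = (-85 + 9/4)*(-91) + 26551 = -331/4*(-91) + 26551 = 30121/4 + 26551 = 136325/4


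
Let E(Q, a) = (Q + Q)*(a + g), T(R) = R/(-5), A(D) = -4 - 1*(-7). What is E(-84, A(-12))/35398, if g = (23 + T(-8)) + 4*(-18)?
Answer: 18648/88495 ≈ 0.21072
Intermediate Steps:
A(D) = 3 (A(D) = -4 + 7 = 3)
T(R) = -R/5 (T(R) = R*(-1/5) = -R/5)
g = -237/5 (g = (23 - 1/5*(-8)) + 4*(-18) = (23 + 8/5) - 72 = 123/5 - 72 = -237/5 ≈ -47.400)
E(Q, a) = 2*Q*(-237/5 + a) (E(Q, a) = (Q + Q)*(a - 237/5) = (2*Q)*(-237/5 + a) = 2*Q*(-237/5 + a))
E(-84, A(-12))/35398 = ((2/5)*(-84)*(-237 + 5*3))/35398 = ((2/5)*(-84)*(-237 + 15))*(1/35398) = ((2/5)*(-84)*(-222))*(1/35398) = (37296/5)*(1/35398) = 18648/88495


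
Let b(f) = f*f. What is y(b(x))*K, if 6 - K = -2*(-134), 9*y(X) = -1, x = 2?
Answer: 262/9 ≈ 29.111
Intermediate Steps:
b(f) = f²
y(X) = -⅑ (y(X) = (⅑)*(-1) = -⅑)
K = -262 (K = 6 - (-2)*(-134) = 6 - 1*268 = 6 - 268 = -262)
y(b(x))*K = -⅑*(-262) = 262/9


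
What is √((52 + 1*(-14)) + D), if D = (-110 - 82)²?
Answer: √36902 ≈ 192.10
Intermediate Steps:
D = 36864 (D = (-192)² = 36864)
√((52 + 1*(-14)) + D) = √((52 + 1*(-14)) + 36864) = √((52 - 14) + 36864) = √(38 + 36864) = √36902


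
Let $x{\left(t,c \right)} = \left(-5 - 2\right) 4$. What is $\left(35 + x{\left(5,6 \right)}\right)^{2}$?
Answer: $49$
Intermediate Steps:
$x{\left(t,c \right)} = -28$ ($x{\left(t,c \right)} = \left(-7\right) 4 = -28$)
$\left(35 + x{\left(5,6 \right)}\right)^{2} = \left(35 - 28\right)^{2} = 7^{2} = 49$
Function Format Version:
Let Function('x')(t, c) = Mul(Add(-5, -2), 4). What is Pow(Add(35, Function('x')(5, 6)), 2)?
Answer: 49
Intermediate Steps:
Function('x')(t, c) = -28 (Function('x')(t, c) = Mul(-7, 4) = -28)
Pow(Add(35, Function('x')(5, 6)), 2) = Pow(Add(35, -28), 2) = Pow(7, 2) = 49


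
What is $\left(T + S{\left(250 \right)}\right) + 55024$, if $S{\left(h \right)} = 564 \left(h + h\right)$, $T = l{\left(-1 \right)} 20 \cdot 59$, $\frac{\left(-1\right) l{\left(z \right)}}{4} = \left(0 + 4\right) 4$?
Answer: $261504$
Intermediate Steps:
$l{\left(z \right)} = -64$ ($l{\left(z \right)} = - 4 \left(0 + 4\right) 4 = - 4 \cdot 4 \cdot 4 = \left(-4\right) 16 = -64$)
$T = -75520$ ($T = \left(-64\right) 20 \cdot 59 = \left(-1280\right) 59 = -75520$)
$S{\left(h \right)} = 1128 h$ ($S{\left(h \right)} = 564 \cdot 2 h = 1128 h$)
$\left(T + S{\left(250 \right)}\right) + 55024 = \left(-75520 + 1128 \cdot 250\right) + 55024 = \left(-75520 + 282000\right) + 55024 = 206480 + 55024 = 261504$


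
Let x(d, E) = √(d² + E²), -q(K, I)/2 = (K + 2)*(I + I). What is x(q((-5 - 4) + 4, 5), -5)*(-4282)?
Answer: -21410*√145 ≈ -2.5781e+5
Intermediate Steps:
q(K, I) = -4*I*(2 + K) (q(K, I) = -2*(K + 2)*(I + I) = -2*(2 + K)*2*I = -4*I*(2 + K))
x(d, E) = √(E² + d²)
x(q((-5 - 4) + 4, 5), -5)*(-4282) = √((-5)² + (-4*5*(2 + ((-5 - 4) + 4)))²)*(-4282) = √(25 + (-4*5*(2 + (-9 + 4)))²)*(-4282) = √(25 + (-4*5*(2 - 5))²)*(-4282) = √(25 + (-4*5*(-3))²)*(-4282) = √(25 + 60²)*(-4282) = √(25 + 3600)*(-4282) = √3625*(-4282) = (5*√145)*(-4282) = -21410*√145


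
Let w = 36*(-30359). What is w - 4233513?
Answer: -5326437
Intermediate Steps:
w = -1092924
w - 4233513 = -1092924 - 4233513 = -5326437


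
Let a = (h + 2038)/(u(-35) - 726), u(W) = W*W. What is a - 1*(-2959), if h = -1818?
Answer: 1476761/499 ≈ 2959.4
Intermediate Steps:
u(W) = W²
a = 220/499 (a = (-1818 + 2038)/((-35)² - 726) = 220/(1225 - 726) = 220/499 ≈ 0.44088)
a - 1*(-2959) = 220/499 - 1*(-2959) = 220/499 + 2959 = 1476761/499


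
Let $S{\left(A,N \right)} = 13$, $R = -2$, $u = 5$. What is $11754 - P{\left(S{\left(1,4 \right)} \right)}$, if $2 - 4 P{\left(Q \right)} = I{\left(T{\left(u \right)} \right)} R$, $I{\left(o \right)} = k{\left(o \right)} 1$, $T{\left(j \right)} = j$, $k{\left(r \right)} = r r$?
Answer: $11741$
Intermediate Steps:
$k{\left(r \right)} = r^{2}$
$I{\left(o \right)} = o^{2}$ ($I{\left(o \right)} = o^{2} \cdot 1 = o^{2}$)
$P{\left(Q \right)} = 13$ ($P{\left(Q \right)} = \frac{1}{2} - \frac{5^{2} \left(-2\right)}{4} = \frac{1}{2} - \frac{25 \left(-2\right)}{4} = \frac{1}{2} - - \frac{25}{2} = \frac{1}{2} + \frac{25}{2} = 13$)
$11754 - P{\left(S{\left(1,4 \right)} \right)} = 11754 - 13 = 11741$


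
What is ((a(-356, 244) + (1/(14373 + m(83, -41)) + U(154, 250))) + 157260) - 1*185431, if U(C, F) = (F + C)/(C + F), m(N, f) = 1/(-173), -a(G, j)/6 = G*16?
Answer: 14934087341/2486528 ≈ 6006.0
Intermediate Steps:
a(G, j) = -96*G (a(G, j) = -6*G*16 = -96*G)
m(N, f) = -1/173
U(C, F) = 1 (U(C, F) = (C + F)/(C + F) = 1)
((a(-356, 244) + (1/(14373 + m(83, -41)) + U(154, 250))) + 157260) - 1*185431 = ((-96*(-356) + (1/(14373 - 1/173) + 1)) + 157260) - 1*185431 = ((34176 + (1/(2486528/173) + 1)) + 157260) - 185431 = ((34176 + (173/2486528 + 1)) + 157260) - 185431 = ((34176 + 2486701/2486528) + 157260) - 185431 = (84982067629/2486528 + 157260) - 185431 = 476013460909/2486528 - 185431 = 14934087341/2486528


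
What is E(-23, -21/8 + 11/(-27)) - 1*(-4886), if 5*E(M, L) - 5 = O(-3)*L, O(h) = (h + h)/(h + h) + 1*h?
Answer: 527927/108 ≈ 4888.2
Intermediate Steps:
O(h) = 1 + h (O(h) = (2*h)/((2*h)) + h = (2*h)*(1/(2*h)) + h = 1 + h)
E(M, L) = 1 - 2*L/5 (E(M, L) = 1 + ((1 - 3)*L)/5 = 1 + (-2*L)/5 = 1 - 2*L/5)
E(-23, -21/8 + 11/(-27)) - 1*(-4886) = (1 - 2*(-21/8 + 11/(-27))/5) - 1*(-4886) = (1 - 2*(-21*⅛ + 11*(-1/27))/5) + 4886 = (1 - 2*(-21/8 - 11/27)/5) + 4886 = (1 - ⅖*(-655/216)) + 4886 = (1 + 131/108) + 4886 = 239/108 + 4886 = 527927/108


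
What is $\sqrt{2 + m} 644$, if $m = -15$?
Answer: $644 i \sqrt{13} \approx 2322.0 i$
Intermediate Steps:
$\sqrt{2 + m} 644 = \sqrt{2 - 15} \cdot 644 = \sqrt{-13} \cdot 644 = i \sqrt{13} \cdot 644 = 644 i \sqrt{13}$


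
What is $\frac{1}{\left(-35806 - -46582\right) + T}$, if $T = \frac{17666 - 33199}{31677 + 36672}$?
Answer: $\frac{68349}{736513291} \approx 9.2801 \cdot 10^{-5}$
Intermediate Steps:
$T = - \frac{15533}{68349} \approx -0.22726$
$\frac{1}{\left(-35806 - -46582\right) + T} = \frac{1}{\left(-35806 - -46582\right) - \frac{15533}{68349}} = \frac{1}{\left(-35806 + 46582\right) - \frac{15533}{68349}} = \frac{1}{10776 - \frac{15533}{68349}} = \frac{1}{\frac{736513291}{68349}} = \frac{68349}{736513291}$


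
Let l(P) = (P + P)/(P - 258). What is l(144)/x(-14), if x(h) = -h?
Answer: -24/133 ≈ -0.18045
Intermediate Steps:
l(P) = 2*P/(-258 + P) (l(P) = (2*P)/(-258 + P) = 2*P/(-258 + P))
l(144)/x(-14) = (2*144/(-258 + 144))/((-1*(-14))) = (2*144/(-114))/14 = (2*144*(-1/114))*(1/14) = -48/19*1/14 = -24/133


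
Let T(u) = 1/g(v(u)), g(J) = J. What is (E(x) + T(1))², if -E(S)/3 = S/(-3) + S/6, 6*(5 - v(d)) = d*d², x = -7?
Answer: 36481/3364 ≈ 10.845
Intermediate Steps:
v(d) = 5 - d³/6 (v(d) = 5 - d*d²/6 = 5 - d³/6)
E(S) = S/2 (E(S) = -3*(S/(-3) + S/6) = -3*(S*(-⅓) + S*(⅙)) = -3*(-S/3 + S/6) = -(-1)*S/2 = S/2)
T(u) = 1/(5 - u³/6)
(E(x) + T(1))² = ((½)*(-7) - 6/(-30 + 1³))² = (-7/2 - 6/(-30 + 1))² = (-7/2 - 6/(-29))² = (-7/2 - 6*(-1/29))² = (-7/2 + 6/29)² = (-191/58)² = 36481/3364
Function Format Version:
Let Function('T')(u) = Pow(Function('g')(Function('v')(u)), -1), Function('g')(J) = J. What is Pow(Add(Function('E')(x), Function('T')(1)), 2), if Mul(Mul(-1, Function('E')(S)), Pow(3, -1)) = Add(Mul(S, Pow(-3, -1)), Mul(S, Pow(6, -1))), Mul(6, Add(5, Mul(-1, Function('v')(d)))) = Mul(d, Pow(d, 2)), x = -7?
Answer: Rational(36481, 3364) ≈ 10.845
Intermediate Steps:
Function('v')(d) = Add(5, Mul(Rational(-1, 6), Pow(d, 3))) (Function('v')(d) = Add(5, Mul(Rational(-1, 6), Mul(d, Pow(d, 2)))) = Add(5, Mul(Rational(-1, 6), Pow(d, 3))))
Function('E')(S) = Mul(Rational(1, 2), S) (Function('E')(S) = Mul(-3, Add(Mul(S, Pow(-3, -1)), Mul(S, Pow(6, -1)))) = Mul(-3, Add(Mul(S, Rational(-1, 3)), Mul(S, Rational(1, 6)))) = Mul(-3, Add(Mul(Rational(-1, 3), S), Mul(Rational(1, 6), S))) = Mul(-3, Mul(Rational(-1, 6), S)) = Mul(Rational(1, 2), S))
Function('T')(u) = Pow(Add(5, Mul(Rational(-1, 6), Pow(u, 3))), -1)
Pow(Add(Function('E')(x), Function('T')(1)), 2) = Pow(Add(Mul(Rational(1, 2), -7), Mul(-6, Pow(Add(-30, Pow(1, 3)), -1))), 2) = Pow(Add(Rational(-7, 2), Mul(-6, Pow(Add(-30, 1), -1))), 2) = Pow(Add(Rational(-7, 2), Mul(-6, Pow(-29, -1))), 2) = Pow(Add(Rational(-7, 2), Mul(-6, Rational(-1, 29))), 2) = Pow(Add(Rational(-7, 2), Rational(6, 29)), 2) = Pow(Rational(-191, 58), 2) = Rational(36481, 3364)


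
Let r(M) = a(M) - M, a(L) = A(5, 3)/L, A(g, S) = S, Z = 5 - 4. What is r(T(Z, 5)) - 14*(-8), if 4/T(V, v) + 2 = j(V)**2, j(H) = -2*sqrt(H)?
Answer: 223/2 ≈ 111.50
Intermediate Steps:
Z = 1
T(V, v) = 4/(-2 + 4*V) (T(V, v) = 4/(-2 + (-2*sqrt(V))**2) = 4/(-2 + 4*V))
a(L) = 3/L
r(M) = -M + 3/M (r(M) = 3/M - M = -M + 3/M)
r(T(Z, 5)) - 14*(-8) = (-2/(-1 + 2*1) + 3/((2/(-1 + 2*1)))) - 14*(-8) = (-2/(-1 + 2) + 3/((2/(-1 + 2)))) + 112 = (-2/1 + 3/((2/1))) + 112 = (-2 + 3/((2*1))) + 112 = (-1*2 + 3/2) + 112 = (-2 + 3*(1/2)) + 112 = (-2 + 3/2) + 112 = -1/2 + 112 = 223/2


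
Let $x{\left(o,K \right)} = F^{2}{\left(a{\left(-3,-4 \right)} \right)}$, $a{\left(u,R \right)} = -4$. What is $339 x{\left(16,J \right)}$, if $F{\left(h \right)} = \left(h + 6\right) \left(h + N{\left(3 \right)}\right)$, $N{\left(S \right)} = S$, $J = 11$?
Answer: $1356$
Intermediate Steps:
$F{\left(h \right)} = \left(3 + h\right) \left(6 + h\right)$ ($F{\left(h \right)} = \left(h + 6\right) \left(h + 3\right) = \left(6 + h\right) \left(3 + h\right) = \left(3 + h\right) \left(6 + h\right)$)
$x{\left(o,K \right)} = 4$ ($x{\left(o,K \right)} = \left(18 + \left(-4\right)^{2} + 9 \left(-4\right)\right)^{2} = \left(18 + 16 - 36\right)^{2} = \left(-2\right)^{2} = 4$)
$339 x{\left(16,J \right)} = 339 \cdot 4 = 1356$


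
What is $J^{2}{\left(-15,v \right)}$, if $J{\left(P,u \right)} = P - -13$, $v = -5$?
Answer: $4$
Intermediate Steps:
$J{\left(P,u \right)} = 13 + P$ ($J{\left(P,u \right)} = P + 13 = 13 + P$)
$J^{2}{\left(-15,v \right)} = \left(13 - 15\right)^{2} = \left(-2\right)^{2} = 4$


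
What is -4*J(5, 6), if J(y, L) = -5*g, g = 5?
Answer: 100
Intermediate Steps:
J(y, L) = -25 (J(y, L) = -5*5 = -25)
-4*J(5, 6) = -4*(-25) = 100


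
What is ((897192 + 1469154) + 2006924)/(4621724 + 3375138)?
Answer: 2186635/3998431 ≈ 0.54687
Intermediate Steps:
((897192 + 1469154) + 2006924)/(4621724 + 3375138) = (2366346 + 2006924)/7996862 = 4373270*(1/7996862) = 2186635/3998431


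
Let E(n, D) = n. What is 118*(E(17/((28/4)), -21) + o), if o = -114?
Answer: -92158/7 ≈ -13165.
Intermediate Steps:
118*(E(17/((28/4)), -21) + o) = 118*(17/((28/4)) - 114) = 118*(17/((28*(1/4))) - 114) = 118*(17/7 - 114) = 118*(-781/7) = -92158/7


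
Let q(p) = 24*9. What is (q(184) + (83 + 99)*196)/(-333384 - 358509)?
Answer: -35888/691893 ≈ -0.051869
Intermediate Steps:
q(p) = 216
(q(184) + (83 + 99)*196)/(-333384 - 358509) = (216 + (83 + 99)*196)/(-333384 - 358509) = (216 + 182*196)/(-691893) = (216 + 35672)*(-1/691893) = 35888*(-1/691893) = -35888/691893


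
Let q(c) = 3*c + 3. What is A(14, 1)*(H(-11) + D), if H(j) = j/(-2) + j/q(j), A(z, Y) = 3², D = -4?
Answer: 84/5 ≈ 16.800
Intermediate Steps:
q(c) = 3 + 3*c
A(z, Y) = 9
H(j) = -j/2 + j/(3 + 3*j) (H(j) = j/(-2) + j/(3 + 3*j) = j*(-½) + j/(3 + 3*j) = -j/2 + j/(3 + 3*j))
A(14, 1)*(H(-11) + D) = 9*((⅙)*(-11)*(-1 - 3*(-11))/(1 - 11) - 4) = 9*((⅙)*(-11)*(-1 + 33)/(-10) - 4) = 9*((⅙)*(-11)*(-⅒)*32 - 4) = 9*(88/15 - 4) = 9*(28/15) = 84/5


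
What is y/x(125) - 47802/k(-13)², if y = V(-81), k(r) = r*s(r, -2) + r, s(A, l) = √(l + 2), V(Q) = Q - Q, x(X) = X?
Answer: -47802/169 ≈ -282.85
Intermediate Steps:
V(Q) = 0
s(A, l) = √(2 + l)
k(r) = r (k(r) = r*√(2 - 2) + r = r*√0 + r = r*0 + r = 0 + r = r)
y = 0
y/x(125) - 47802/k(-13)² = 0/125 - 47802/((-13)²) = 0*(1/125) - 47802/169 = 0 - 47802*1/169 = 0 - 47802/169 = -47802/169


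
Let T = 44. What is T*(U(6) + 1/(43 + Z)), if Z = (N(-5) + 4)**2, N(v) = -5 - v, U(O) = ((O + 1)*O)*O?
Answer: 654236/59 ≈ 11089.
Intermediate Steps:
U(O) = O**2*(1 + O) (U(O) = ((1 + O)*O)*O = (O*(1 + O))*O = O**2*(1 + O))
Z = 16 (Z = ((-5 - 1*(-5)) + 4)**2 = ((-5 + 5) + 4)**2 = (0 + 4)**2 = 4**2 = 16)
T*(U(6) + 1/(43 + Z)) = 44*(6**2*(1 + 6) + 1/(43 + 16)) = 44*(36*7 + 1/59) = 44*(252 + 1/59) = 44*(14869/59) = 654236/59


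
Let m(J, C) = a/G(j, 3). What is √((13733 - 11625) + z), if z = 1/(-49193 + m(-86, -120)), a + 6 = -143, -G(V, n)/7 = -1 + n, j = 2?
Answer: √999413823229630/688553 ≈ 45.913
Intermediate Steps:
G(V, n) = 7 - 7*n (G(V, n) = -7*(-1 + n) = 7 - 7*n)
a = -149 (a = -6 - 143 = -149)
m(J, C) = 149/14 (m(J, C) = -149/(7 - 7*3) = -149/(7 - 21) = -149/(-14) = -149*(-1/14) = 149/14)
z = -14/688553 (z = 1/(-49193 + 149/14) = 1/(-688553/14) = -14/688553 ≈ -2.0332e-5)
√((13733 - 11625) + z) = √((13733 - 11625) - 14/688553) = √(2108 - 14/688553) = √(1451469710/688553) = √999413823229630/688553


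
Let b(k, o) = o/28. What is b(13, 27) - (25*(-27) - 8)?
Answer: 19151/28 ≈ 683.96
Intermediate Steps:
b(k, o) = o/28 (b(k, o) = o*(1/28) = o/28)
b(13, 27) - (25*(-27) - 8) = (1/28)*27 - (25*(-27) - 8) = 27/28 - (-675 - 8) = 27/28 - 1*(-683) = 27/28 + 683 = 19151/28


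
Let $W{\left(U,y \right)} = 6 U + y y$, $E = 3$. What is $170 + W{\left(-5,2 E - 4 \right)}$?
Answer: $144$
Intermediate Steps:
$W{\left(U,y \right)} = y^{2} + 6 U$ ($W{\left(U,y \right)} = 6 U + y^{2} = y^{2} + 6 U$)
$170 + W{\left(-5,2 E - 4 \right)} = 170 + \left(\left(2 \cdot 3 - 4\right)^{2} + 6 \left(-5\right)\right) = 170 - \left(30 - \left(6 - 4\right)^{2}\right) = 170 - \left(30 - 2^{2}\right) = 170 + \left(4 - 30\right) = 170 - 26 = 144$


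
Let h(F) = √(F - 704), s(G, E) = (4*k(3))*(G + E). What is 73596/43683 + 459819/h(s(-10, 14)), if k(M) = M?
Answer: 24532/14561 - 459819*I*√41/164 ≈ 1.6848 - 17953.0*I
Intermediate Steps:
s(G, E) = 12*E + 12*G (s(G, E) = (4*3)*(G + E) = 12*(E + G) = 12*E + 12*G)
h(F) = √(-704 + F)
73596/43683 + 459819/h(s(-10, 14)) = 73596/43683 + 459819/(√(-704 + (12*14 + 12*(-10)))) = 73596*(1/43683) + 459819/(√(-704 + (168 - 120))) = 24532/14561 + 459819/(√(-704 + 48)) = 24532/14561 + 459819/(√(-656)) = 24532/14561 + 459819/((4*I*√41)) = 24532/14561 + 459819*(-I*√41/164) = 24532/14561 - 459819*I*√41/164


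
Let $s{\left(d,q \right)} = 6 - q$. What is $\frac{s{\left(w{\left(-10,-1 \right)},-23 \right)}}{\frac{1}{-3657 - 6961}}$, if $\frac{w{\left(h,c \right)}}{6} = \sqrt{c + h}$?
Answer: $-307922$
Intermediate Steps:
$w{\left(h,c \right)} = 6 \sqrt{c + h}$
$\frac{s{\left(w{\left(-10,-1 \right)},-23 \right)}}{\frac{1}{-3657 - 6961}} = \frac{6 - -23}{\frac{1}{-3657 - 6961}} = \frac{6 + 23}{\frac{1}{-10618}} = \frac{29}{- \frac{1}{10618}} = 29 \left(-10618\right) = -307922$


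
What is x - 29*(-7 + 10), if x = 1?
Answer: -86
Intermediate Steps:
x - 29*(-7 + 10) = 1 - 29*(-7 + 10) = 1 - 29*3 = 1 - 87 = -86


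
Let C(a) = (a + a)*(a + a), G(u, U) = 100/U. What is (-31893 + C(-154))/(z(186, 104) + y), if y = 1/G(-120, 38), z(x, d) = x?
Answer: 3148550/9319 ≈ 337.86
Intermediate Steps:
y = 19/50 (y = 1/(100/38) = 1/(100*(1/38)) = 1/(50/19) = 19/50 ≈ 0.38000)
C(a) = 4*a² (C(a) = (2*a)*(2*a) = 4*a²)
(-31893 + C(-154))/(z(186, 104) + y) = (-31893 + 4*(-154)²)/(186 + 19/50) = (-31893 + 4*23716)/(9319/50) = (-31893 + 94864)*(50/9319) = 62971*(50/9319) = 3148550/9319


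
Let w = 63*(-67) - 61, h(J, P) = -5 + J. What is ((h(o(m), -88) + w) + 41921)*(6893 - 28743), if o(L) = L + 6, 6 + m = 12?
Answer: -822565100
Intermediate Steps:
m = 6 (m = -6 + 12 = 6)
o(L) = 6 + L
w = -4282 (w = -4221 - 61 = -4282)
((h(o(m), -88) + w) + 41921)*(6893 - 28743) = (((-5 + (6 + 6)) - 4282) + 41921)*(6893 - 28743) = (((-5 + 12) - 4282) + 41921)*(-21850) = ((7 - 4282) + 41921)*(-21850) = (-4275 + 41921)*(-21850) = 37646*(-21850) = -822565100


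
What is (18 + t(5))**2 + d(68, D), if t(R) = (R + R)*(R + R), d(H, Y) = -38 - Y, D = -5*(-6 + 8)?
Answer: 13896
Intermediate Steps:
D = -10 (D = -5*2 = -10)
t(R) = 4*R**2 (t(R) = (2*R)*(2*R) = 4*R**2)
(18 + t(5))**2 + d(68, D) = (18 + 4*5**2)**2 + (-38 - 1*(-10)) = (18 + 4*25)**2 + (-38 + 10) = (18 + 100)**2 - 28 = 118**2 - 28 = 13924 - 28 = 13896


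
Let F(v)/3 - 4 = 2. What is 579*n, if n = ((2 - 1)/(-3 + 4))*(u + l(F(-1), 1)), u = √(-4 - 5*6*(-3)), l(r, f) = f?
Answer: 579 + 579*√86 ≈ 5948.4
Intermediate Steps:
F(v) = 18 (F(v) = 12 + 3*2 = 12 + 6 = 18)
u = √86 (u = √(-4 - 30*(-3)) = √(-4 + 90) = √86 ≈ 9.2736)
n = 1 + √86 (n = ((2 - 1)/(-3 + 4))*(√86 + 1) = (1/1)*(1 + √86) = (1*1)*(1 + √86) = 1*(1 + √86) = 1 + √86 ≈ 10.274)
579*n = 579*(1 + √86) = 579 + 579*√86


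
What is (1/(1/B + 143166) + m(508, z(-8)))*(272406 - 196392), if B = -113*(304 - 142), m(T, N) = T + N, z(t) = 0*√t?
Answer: 101202363159678324/2620796795 ≈ 3.8615e+7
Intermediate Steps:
z(t) = 0
m(T, N) = N + T
B = -18306 (B = -113*162 = -18306)
(1/(1/B + 143166) + m(508, z(-8)))*(272406 - 196392) = (1/(1/(-18306) + 143166) + (0 + 508))*(272406 - 196392) = (1/(-1/18306 + 143166) + 508)*76014 = (1/(2620796795/18306) + 508)*76014 = (18306/2620796795 + 508)*76014 = (1331364790166/2620796795)*76014 = 101202363159678324/2620796795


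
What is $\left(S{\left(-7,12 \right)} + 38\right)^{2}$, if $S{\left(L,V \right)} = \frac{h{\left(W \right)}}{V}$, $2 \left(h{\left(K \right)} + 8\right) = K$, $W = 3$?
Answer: $\frac{808201}{576} \approx 1403.1$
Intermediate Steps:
$h{\left(K \right)} = -8 + \frac{K}{2}$
$S{\left(L,V \right)} = - \frac{13}{2 V}$ ($S{\left(L,V \right)} = \frac{-8 + \frac{1}{2} \cdot 3}{V} = \frac{-8 + \frac{3}{2}}{V} = - \frac{13}{2 V}$)
$\left(S{\left(-7,12 \right)} + 38\right)^{2} = \left(- \frac{13}{2 \cdot 12} + 38\right)^{2} = \left(\left(- \frac{13}{2}\right) \frac{1}{12} + 38\right)^{2} = \left(- \frac{13}{24} + 38\right)^{2} = \left(\frac{899}{24}\right)^{2} = \frac{808201}{576}$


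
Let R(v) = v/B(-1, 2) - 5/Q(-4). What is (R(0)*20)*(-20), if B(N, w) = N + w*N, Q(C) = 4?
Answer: 500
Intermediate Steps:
B(N, w) = N + N*w
R(v) = -5/4 - v/3 (R(v) = v/((-(1 + 2))) - 5/4 = v/((-1*3)) - 5*¼ = v/(-3) - 5/4 = v*(-⅓) - 5/4 = -v/3 - 5/4 = -5/4 - v/3)
(R(0)*20)*(-20) = ((-5/4 - ⅓*0)*20)*(-20) = ((-5/4 + 0)*20)*(-20) = -5/4*20*(-20) = -25*(-20) = 500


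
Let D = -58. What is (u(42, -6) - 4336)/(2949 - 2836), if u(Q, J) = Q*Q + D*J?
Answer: -2224/113 ≈ -19.681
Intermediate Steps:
u(Q, J) = Q² - 58*J (u(Q, J) = Q*Q - 58*J = Q² - 58*J)
(u(42, -6) - 4336)/(2949 - 2836) = ((42² - 58*(-6)) - 4336)/(2949 - 2836) = ((1764 + 348) - 4336)/113 = (2112 - 4336)*(1/113) = -2224*1/113 = -2224/113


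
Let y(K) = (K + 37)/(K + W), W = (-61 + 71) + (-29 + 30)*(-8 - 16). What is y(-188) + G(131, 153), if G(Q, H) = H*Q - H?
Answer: 4017931/202 ≈ 19891.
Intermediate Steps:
G(Q, H) = -H + H*Q
W = -14 (W = 10 + 1*(-24) = 10 - 24 = -14)
y(K) = (37 + K)/(-14 + K) (y(K) = (K + 37)/(K - 14) = (37 + K)/(-14 + K))
y(-188) + G(131, 153) = (37 - 188)/(-14 - 188) + 153*(-1 + 131) = -151/(-202) + 153*130 = -1/202*(-151) + 19890 = 151/202 + 19890 = 4017931/202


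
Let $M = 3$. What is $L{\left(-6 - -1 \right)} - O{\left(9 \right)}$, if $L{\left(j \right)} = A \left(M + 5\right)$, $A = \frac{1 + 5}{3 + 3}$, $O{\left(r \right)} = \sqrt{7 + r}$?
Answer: $4$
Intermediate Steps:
$A = 1$ ($A = \frac{6}{6} = 6 \cdot \frac{1}{6} = 1$)
$L{\left(j \right)} = 8$ ($L{\left(j \right)} = 1 \left(3 + 5\right) = 1 \cdot 8 = 8$)
$L{\left(-6 - -1 \right)} - O{\left(9 \right)} = 8 - \sqrt{7 + 9} = 8 - \sqrt{16} = 8 - 4 = 4$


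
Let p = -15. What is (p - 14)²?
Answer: 841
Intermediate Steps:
(p - 14)² = (-15 - 14)² = (-29)² = 841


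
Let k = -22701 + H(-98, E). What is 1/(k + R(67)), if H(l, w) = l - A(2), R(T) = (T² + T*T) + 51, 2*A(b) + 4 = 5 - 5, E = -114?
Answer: -1/13768 ≈ -7.2632e-5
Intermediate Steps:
A(b) = -2 (A(b) = -2 + (5 - 5)/2 = -2 + (½)*0 = -2 + 0 = -2)
R(T) = 51 + 2*T² (R(T) = (T² + T²) + 51 = 2*T² + 51 = 51 + 2*T²)
H(l, w) = 2 + l (H(l, w) = l - 1*(-2) = l + 2 = 2 + l)
k = -22797 (k = -22701 + (2 - 98) = -22701 - 96 = -22797)
1/(k + R(67)) = 1/(-22797 + (51 + 2*67²)) = 1/(-22797 + (51 + 2*4489)) = 1/(-22797 + (51 + 8978)) = 1/(-22797 + 9029) = 1/(-13768) = -1/13768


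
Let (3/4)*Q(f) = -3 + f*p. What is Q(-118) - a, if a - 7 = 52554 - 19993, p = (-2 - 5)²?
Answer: -120844/3 ≈ -40281.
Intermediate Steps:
p = 49 (p = (-7)² = 49)
Q(f) = -4 + 196*f/3 (Q(f) = 4*(-3 + f*49)/3 = 4*(-3 + 49*f)/3 = -4 + 196*f/3)
a = 32568 (a = 7 + (52554 - 19993) = 7 + 32561 = 32568)
Q(-118) - a = (-4 + (196/3)*(-118)) - 1*32568 = (-4 - 23128/3) - 32568 = -23140/3 - 32568 = -120844/3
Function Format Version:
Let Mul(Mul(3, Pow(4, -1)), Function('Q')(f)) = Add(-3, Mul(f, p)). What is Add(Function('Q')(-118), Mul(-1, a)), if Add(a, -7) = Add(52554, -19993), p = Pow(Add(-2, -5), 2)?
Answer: Rational(-120844, 3) ≈ -40281.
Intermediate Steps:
p = 49 (p = Pow(-7, 2) = 49)
Function('Q')(f) = Add(-4, Mul(Rational(196, 3), f)) (Function('Q')(f) = Mul(Rational(4, 3), Add(-3, Mul(f, 49))) = Mul(Rational(4, 3), Add(-3, Mul(49, f))) = Add(-4, Mul(Rational(196, 3), f)))
a = 32568 (a = Add(7, Add(52554, -19993)) = Add(7, 32561) = 32568)
Add(Function('Q')(-118), Mul(-1, a)) = Add(Add(-4, Mul(Rational(196, 3), -118)), Mul(-1, 32568)) = Add(Add(-4, Rational(-23128, 3)), -32568) = Add(Rational(-23140, 3), -32568) = Rational(-120844, 3)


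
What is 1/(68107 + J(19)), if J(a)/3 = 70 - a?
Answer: 1/68260 ≈ 1.4650e-5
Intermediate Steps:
J(a) = 210 - 3*a (J(a) = 3*(70 - a) = 210 - 3*a)
1/(68107 + J(19)) = 1/(68107 + (210 - 3*19)) = 1/(68107 + (210 - 57)) = 1/(68107 + 153) = 1/68260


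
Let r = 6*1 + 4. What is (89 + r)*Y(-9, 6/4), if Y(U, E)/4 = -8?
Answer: -3168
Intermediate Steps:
Y(U, E) = -32 (Y(U, E) = 4*(-8) = -32)
r = 10 (r = 6 + 4 = 10)
(89 + r)*Y(-9, 6/4) = (89 + 10)*(-32) = 99*(-32) = -3168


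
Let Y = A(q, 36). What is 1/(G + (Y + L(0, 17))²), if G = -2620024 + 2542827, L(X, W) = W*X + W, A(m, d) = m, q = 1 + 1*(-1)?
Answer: -1/76908 ≈ -1.3003e-5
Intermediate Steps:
q = 0 (q = 1 - 1 = 0)
Y = 0
L(X, W) = W + W*X
G = -77197
1/(G + (Y + L(0, 17))²) = 1/(-77197 + (0 + 17*(1 + 0))²) = 1/(-77197 + (0 + 17*1)²) = 1/(-77197 + (0 + 17)²) = 1/(-77197 + 17²) = 1/(-77197 + 289) = 1/(-76908) = -1/76908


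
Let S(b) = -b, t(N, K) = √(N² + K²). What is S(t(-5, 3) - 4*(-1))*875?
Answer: -3500 - 875*√34 ≈ -8602.1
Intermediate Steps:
t(N, K) = √(K² + N²)
S(t(-5, 3) - 4*(-1))*875 = -(√(3² + (-5)²) - 4*(-1))*875 = -(√(9 + 25) + 4)*875 = -(√34 + 4)*875 = -(4 + √34)*875 = (-4 - √34)*875 = -3500 - 875*√34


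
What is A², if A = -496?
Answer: 246016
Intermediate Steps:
A² = (-496)² = 246016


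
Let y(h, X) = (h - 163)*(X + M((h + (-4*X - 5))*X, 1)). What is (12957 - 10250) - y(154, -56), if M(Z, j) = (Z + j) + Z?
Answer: -373772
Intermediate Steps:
M(Z, j) = j + 2*Z
y(h, X) = (-163 + h)*(1 + X + 2*X*(-5 + h - 4*X)) (y(h, X) = (h - 163)*(X + (1 + 2*((h + (-4*X - 5))*X))) = (-163 + h)*(X + (1 + 2*((h + (-5 - 4*X))*X))) = (-163 + h)*(X + (1 + 2*((-5 + h - 4*X)*X))) = (-163 + h)*(X + (1 + 2*(X*(-5 + h - 4*X)))) = (-163 + h)*(X + (1 + 2*X*(-5 + h - 4*X))) = (-163 + h)*(1 + X + 2*X*(-5 + h - 4*X)))
(12957 - 10250) - y(154, -56) = (12957 - 10250) - (-163 + 154 + 1304*(-56)² + 1467*(-56) - 335*(-56)*154 - 8*154*(-56)² + 2*(-56)*154²) = 2707 - (-163 + 154 + 1304*3136 - 82152 + 2889040 - 8*154*3136 + 2*(-56)*23716) = 2707 - (-163 + 154 + 4089344 - 82152 + 2889040 - 3863552 - 2656192) = 2707 - 1*376479 = 2707 - 376479 = -373772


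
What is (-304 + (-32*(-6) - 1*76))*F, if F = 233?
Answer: -43804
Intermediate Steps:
(-304 + (-32*(-6) - 1*76))*F = (-304 + (-32*(-6) - 1*76))*233 = (-304 + (192 - 76))*233 = (-304 + 116)*233 = -188*233 = -43804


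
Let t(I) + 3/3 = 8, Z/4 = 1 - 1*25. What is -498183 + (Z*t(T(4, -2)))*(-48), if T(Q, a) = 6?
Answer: -465927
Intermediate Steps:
Z = -96 (Z = 4*(1 - 1*25) = 4*(1 - 25) = 4*(-24) = -96)
t(I) = 7 (t(I) = -1 + 8 = 7)
-498183 + (Z*t(T(4, -2)))*(-48) = -498183 - 96*7*(-48) = -498183 - 672*(-48) = -498183 + 32256 = -465927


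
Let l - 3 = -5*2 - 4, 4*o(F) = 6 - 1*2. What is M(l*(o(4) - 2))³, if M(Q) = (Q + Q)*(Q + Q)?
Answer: 113379904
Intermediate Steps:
o(F) = 1 (o(F) = (6 - 1*2)/4 = (6 - 2)/4 = (¼)*4 = 1)
l = -11 (l = 3 + (-5*2 - 4) = 3 + (-10 - 4) = 3 - 14 = -11)
M(Q) = 4*Q² (M(Q) = (2*Q)*(2*Q) = 4*Q²)
M(l*(o(4) - 2))³ = (4*(-11*(1 - 2))²)³ = (4*(-11*(-1))²)³ = (4*11²)³ = (4*121)³ = 484³ = 113379904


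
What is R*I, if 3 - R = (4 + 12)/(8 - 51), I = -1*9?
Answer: -1305/43 ≈ -30.349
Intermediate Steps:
I = -9
R = 145/43 (R = 3 - (4 + 12)/(8 - 51) = 3 - 16/(-43) = 3 - 16*(-1)/43 = 3 - 1*(-16/43) = 3 + 16/43 = 145/43 ≈ 3.3721)
R*I = (145/43)*(-9) = -1305/43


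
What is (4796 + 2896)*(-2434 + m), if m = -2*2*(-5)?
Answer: -18568488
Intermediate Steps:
m = 20 (m = -4*(-5) = 20)
(4796 + 2896)*(-2434 + m) = (4796 + 2896)*(-2434 + 20) = 7692*(-2414) = -18568488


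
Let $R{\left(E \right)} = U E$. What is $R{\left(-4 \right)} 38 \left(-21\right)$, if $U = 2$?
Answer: $6384$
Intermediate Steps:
$R{\left(E \right)} = 2 E$
$R{\left(-4 \right)} 38 \left(-21\right) = 2 \left(-4\right) 38 \left(-21\right) = \left(-8\right) 38 \left(-21\right) = \left(-304\right) \left(-21\right) = 6384$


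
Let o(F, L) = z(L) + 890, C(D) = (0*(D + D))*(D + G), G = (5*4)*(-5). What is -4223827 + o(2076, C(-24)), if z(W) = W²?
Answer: -4222937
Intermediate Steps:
G = -100 (G = 20*(-5) = -100)
C(D) = 0 (C(D) = (0*(D + D))*(D - 100) = (0*(2*D))*(-100 + D) = 0*(-100 + D) = 0)
o(F, L) = 890 + L² (o(F, L) = L² + 890 = 890 + L²)
-4223827 + o(2076, C(-24)) = -4223827 + (890 + 0²) = -4223827 + (890 + 0) = -4223827 + 890 = -4222937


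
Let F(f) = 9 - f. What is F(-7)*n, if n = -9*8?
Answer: -1152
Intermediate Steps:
n = -72
F(-7)*n = (9 - 1*(-7))*(-72) = (9 + 7)*(-72) = 16*(-72) = -1152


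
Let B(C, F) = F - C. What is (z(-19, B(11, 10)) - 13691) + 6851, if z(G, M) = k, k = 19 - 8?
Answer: -6829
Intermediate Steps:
k = 11
z(G, M) = 11
(z(-19, B(11, 10)) - 13691) + 6851 = (11 - 13691) + 6851 = -13680 + 6851 = -6829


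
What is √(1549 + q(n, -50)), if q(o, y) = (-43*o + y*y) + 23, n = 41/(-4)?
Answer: √18051/2 ≈ 67.177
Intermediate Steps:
n = -41/4 (n = 41*(-¼) = -41/4 ≈ -10.250)
q(o, y) = 23 + y² - 43*o (q(o, y) = (-43*o + y²) + 23 = (y² - 43*o) + 23 = 23 + y² - 43*o)
√(1549 + q(n, -50)) = √(1549 + (23 + (-50)² - 43*(-41/4))) = √(1549 + (23 + 2500 + 1763/4)) = √(1549 + 11855/4) = √(18051/4) = √18051/2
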